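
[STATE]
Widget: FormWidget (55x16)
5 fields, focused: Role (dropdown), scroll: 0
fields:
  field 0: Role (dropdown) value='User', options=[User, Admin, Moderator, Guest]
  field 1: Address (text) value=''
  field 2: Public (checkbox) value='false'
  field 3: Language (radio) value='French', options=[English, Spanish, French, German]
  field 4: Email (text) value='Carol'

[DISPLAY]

> Role:       [User                                  ▼]
  Address:    [                                       ]
  Public:     [ ]                                      
  Language:   ( ) English  ( ) Spanish  (●) French  ( )
  Email:      [Carol                                  ]
                                                       
                                                       
                                                       
                                                       
                                                       
                                                       
                                                       
                                                       
                                                       
                                                       
                                                       


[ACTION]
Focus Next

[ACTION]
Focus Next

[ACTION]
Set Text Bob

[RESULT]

  Role:       [User                                  ▼]
  Address:    [                                       ]
> Public:     [ ]                                      
  Language:   ( ) English  ( ) Spanish  (●) French  ( )
  Email:      [Carol                                  ]
                                                       
                                                       
                                                       
                                                       
                                                       
                                                       
                                                       
                                                       
                                                       
                                                       
                                                       


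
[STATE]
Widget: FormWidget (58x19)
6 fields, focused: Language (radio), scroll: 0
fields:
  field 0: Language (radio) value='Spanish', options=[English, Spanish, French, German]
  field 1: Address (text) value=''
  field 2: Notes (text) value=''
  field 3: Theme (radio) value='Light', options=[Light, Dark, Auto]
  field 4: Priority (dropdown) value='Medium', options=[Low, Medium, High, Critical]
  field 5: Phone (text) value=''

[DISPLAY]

> Language:   ( ) English  (●) Spanish  ( ) French  ( ) Ge
  Address:    [                                          ]
  Notes:      [                                          ]
  Theme:      (●) Light  ( ) Dark  ( ) Auto               
  Priority:   [Medium                                   ▼]
  Phone:      [                                          ]
                                                          
                                                          
                                                          
                                                          
                                                          
                                                          
                                                          
                                                          
                                                          
                                                          
                                                          
                                                          
                                                          


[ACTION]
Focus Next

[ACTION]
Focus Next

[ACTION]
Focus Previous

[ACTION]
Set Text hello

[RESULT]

  Language:   ( ) English  (●) Spanish  ( ) French  ( ) Ge
> Address:    [hello                                     ]
  Notes:      [                                          ]
  Theme:      (●) Light  ( ) Dark  ( ) Auto               
  Priority:   [Medium                                   ▼]
  Phone:      [                                          ]
                                                          
                                                          
                                                          
                                                          
                                                          
                                                          
                                                          
                                                          
                                                          
                                                          
                                                          
                                                          
                                                          


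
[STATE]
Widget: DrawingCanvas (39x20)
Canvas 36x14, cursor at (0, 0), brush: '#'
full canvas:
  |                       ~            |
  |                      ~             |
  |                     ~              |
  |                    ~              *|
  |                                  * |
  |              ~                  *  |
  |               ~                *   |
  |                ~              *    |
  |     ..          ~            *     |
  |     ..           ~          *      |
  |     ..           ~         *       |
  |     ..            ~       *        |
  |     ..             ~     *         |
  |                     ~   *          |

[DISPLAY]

+                      ~               
                      ~                
                     ~                 
                    ~              *   
                                  *    
              ~                  *     
               ~                *      
                ~              *       
     ..          ~            *        
     ..           ~          *         
     ..           ~         *          
     ..            ~       *           
     ..             ~     *            
                     ~   *             
                                       
                                       
                                       
                                       
                                       
                                       


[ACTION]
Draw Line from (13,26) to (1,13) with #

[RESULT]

+                      ~               
             #        ~                
              #      ~                 
               #    ~              *   
                #                 *    
              ~  #               *     
               ~  #             *      
                ~  ##          *       
     ..          ~   #        *        
     ..           ~   #      *         
     ..           ~    #    *          
     ..            ~    #  *           
     ..             ~    #*            
                     ~   *#            
                                       
                                       
                                       
                                       
                                       
                                       


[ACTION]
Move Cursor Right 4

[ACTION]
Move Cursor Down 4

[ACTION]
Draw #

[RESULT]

                       ~               
             #        ~                
              #      ~                 
               #    ~              *   
    #           #                 *    
              ~  #               *     
               ~  #             *      
                ~  ##          *       
     ..          ~   #        *        
     ..           ~   #      *         
     ..           ~    #    *          
     ..            ~    #  *           
     ..             ~    #*            
                     ~   *#            
                                       
                                       
                                       
                                       
                                       
                                       


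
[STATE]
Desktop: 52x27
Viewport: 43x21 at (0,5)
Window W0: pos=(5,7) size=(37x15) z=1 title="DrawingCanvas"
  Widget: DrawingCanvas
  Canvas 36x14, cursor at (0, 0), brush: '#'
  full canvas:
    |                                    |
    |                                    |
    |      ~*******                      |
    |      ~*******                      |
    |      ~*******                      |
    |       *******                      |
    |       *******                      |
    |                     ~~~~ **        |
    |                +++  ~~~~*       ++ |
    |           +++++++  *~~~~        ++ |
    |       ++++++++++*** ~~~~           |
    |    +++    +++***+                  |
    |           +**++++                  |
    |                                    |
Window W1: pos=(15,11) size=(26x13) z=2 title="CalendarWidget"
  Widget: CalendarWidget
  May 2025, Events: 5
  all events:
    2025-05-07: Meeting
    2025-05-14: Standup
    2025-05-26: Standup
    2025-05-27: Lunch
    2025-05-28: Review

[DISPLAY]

                                           
                                           
     ┏━━━━━━━━━━━━━━━━━━━━━━━━━━━━━━━━━━━┓ 
     ┃ DrawingCanvas                     ┃ 
     ┠───────────────────────────────────┨ 
     ┃+                                  ┃ 
     ┃         ┏━━━━━━━━━━━━━━━━━━━━━━━━┓┃ 
     ┃      ~**┃ CalendarWidget         ┃┃ 
     ┃      ~**┠────────────────────────┨┃ 
     ┃      ~**┃        May 2025        ┃┃ 
     ┃       **┃Mo Tu We Th Fr Sa Su    ┃┃ 
     ┃       **┃          1  2  3  4    ┃┃ 
     ┃         ┃ 5  6  7*  8  9 10 11   ┃┃ 
     ┃         ┃12 13 14* 15 16 17 18   ┃┃ 
     ┃         ┃19 20 21 22 23 24 25    ┃┃ 
     ┃       ++┃26* 27* 28* 29 30 31    ┃┃ 
     ┗━━━━━━━━━┃                        ┃┛ 
               ┃                        ┃  
               ┗━━━━━━━━━━━━━━━━━━━━━━━━┛  
                                           
                                           


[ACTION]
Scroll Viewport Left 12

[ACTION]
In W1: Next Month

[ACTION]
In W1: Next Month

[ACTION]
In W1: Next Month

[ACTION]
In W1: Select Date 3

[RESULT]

                                           
                                           
     ┏━━━━━━━━━━━━━━━━━━━━━━━━━━━━━━━━━━━┓ 
     ┃ DrawingCanvas                     ┃ 
     ┠───────────────────────────────────┨ 
     ┃+                                  ┃ 
     ┃         ┏━━━━━━━━━━━━━━━━━━━━━━━━┓┃ 
     ┃      ~**┃ CalendarWidget         ┃┃ 
     ┃      ~**┠────────────────────────┨┃ 
     ┃      ~**┃      August 2025       ┃┃ 
     ┃       **┃Mo Tu We Th Fr Sa Su    ┃┃ 
     ┃       **┃             1  2 [ 3]  ┃┃ 
     ┃         ┃ 4  5  6  7  8  9 10    ┃┃ 
     ┃         ┃11 12 13 14 15 16 17    ┃┃ 
     ┃         ┃18 19 20 21 22 23 24    ┃┃ 
     ┃       ++┃25 26 27 28 29 30 31    ┃┃ 
     ┗━━━━━━━━━┃                        ┃┛ 
               ┃                        ┃  
               ┗━━━━━━━━━━━━━━━━━━━━━━━━┛  
                                           
                                           


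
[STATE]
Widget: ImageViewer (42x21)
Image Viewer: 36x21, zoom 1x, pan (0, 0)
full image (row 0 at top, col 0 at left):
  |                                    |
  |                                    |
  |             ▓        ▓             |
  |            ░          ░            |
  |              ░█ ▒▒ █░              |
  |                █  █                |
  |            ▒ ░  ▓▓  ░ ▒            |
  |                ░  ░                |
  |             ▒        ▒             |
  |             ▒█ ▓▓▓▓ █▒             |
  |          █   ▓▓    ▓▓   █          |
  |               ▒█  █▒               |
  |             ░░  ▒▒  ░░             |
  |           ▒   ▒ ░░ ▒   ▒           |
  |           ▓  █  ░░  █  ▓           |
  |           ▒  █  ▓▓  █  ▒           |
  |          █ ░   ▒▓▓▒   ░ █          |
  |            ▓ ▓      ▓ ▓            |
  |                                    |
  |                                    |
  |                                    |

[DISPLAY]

                                          
                                          
             ▓        ▓                   
            ░          ░                  
              ░█ ▒▒ █░                    
                █  █                      
            ▒ ░  ▓▓  ░ ▒                  
                ░  ░                      
             ▒        ▒                   
             ▒█ ▓▓▓▓ █▒                   
          █   ▓▓    ▓▓   █                
               ▒█  █▒                     
             ░░  ▒▒  ░░                   
           ▒   ▒ ░░ ▒   ▒                 
           ▓  █  ░░  █  ▓                 
           ▒  █  ▓▓  █  ▒                 
          █ ░   ▒▓▓▒   ░ █                
            ▓ ▓      ▓ ▓                  
                                          
                                          
                                          


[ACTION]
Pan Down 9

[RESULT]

             ▒█ ▓▓▓▓ █▒                   
          █   ▓▓    ▓▓   █                
               ▒█  █▒                     
             ░░  ▒▒  ░░                   
           ▒   ▒ ░░ ▒   ▒                 
           ▓  █  ░░  █  ▓                 
           ▒  █  ▓▓  █  ▒                 
          █ ░   ▒▓▓▒   ░ █                
            ▓ ▓      ▓ ▓                  
                                          
                                          
                                          
                                          
                                          
                                          
                                          
                                          
                                          
                                          
                                          
                                          


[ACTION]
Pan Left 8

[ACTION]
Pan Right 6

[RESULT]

       ▒█ ▓▓▓▓ █▒                         
    █   ▓▓    ▓▓   █                      
         ▒█  █▒                           
       ░░  ▒▒  ░░                         
     ▒   ▒ ░░ ▒   ▒                       
     ▓  █  ░░  █  ▓                       
     ▒  █  ▓▓  █  ▒                       
    █ ░   ▒▓▓▒   ░ █                      
      ▓ ▓      ▓ ▓                        
                                          
                                          
                                          
                                          
                                          
                                          
                                          
                                          
                                          
                                          
                                          
                                          


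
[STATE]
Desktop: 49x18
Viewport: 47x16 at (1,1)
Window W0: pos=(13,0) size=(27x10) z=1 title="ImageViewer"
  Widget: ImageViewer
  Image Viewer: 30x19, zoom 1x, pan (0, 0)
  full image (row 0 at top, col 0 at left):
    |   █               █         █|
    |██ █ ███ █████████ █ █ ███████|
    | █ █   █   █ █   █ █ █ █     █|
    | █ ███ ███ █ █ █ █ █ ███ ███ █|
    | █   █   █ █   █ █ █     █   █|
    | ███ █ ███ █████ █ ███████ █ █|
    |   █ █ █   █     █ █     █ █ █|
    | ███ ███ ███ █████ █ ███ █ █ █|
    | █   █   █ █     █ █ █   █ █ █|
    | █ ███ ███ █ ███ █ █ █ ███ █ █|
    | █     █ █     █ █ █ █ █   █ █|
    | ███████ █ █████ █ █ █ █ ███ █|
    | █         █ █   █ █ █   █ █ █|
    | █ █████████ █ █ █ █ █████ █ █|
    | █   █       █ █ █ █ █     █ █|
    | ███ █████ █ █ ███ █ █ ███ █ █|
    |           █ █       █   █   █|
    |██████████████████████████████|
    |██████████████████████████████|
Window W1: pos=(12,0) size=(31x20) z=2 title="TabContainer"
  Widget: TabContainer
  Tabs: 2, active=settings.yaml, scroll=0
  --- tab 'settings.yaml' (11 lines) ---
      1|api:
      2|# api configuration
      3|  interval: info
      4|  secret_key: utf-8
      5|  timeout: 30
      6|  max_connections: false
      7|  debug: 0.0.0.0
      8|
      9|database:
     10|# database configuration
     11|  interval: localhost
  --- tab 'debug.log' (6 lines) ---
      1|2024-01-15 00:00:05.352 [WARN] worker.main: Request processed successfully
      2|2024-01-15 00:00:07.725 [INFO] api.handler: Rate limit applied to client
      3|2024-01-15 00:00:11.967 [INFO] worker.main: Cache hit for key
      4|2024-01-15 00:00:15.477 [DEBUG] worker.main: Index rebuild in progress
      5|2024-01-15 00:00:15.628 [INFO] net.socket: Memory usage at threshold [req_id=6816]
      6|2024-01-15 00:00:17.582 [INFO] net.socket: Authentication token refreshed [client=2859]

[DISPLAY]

           ┃ TabContainer                ┃     
           ┠─────────────────────────────┨     
           ┃[settings.yaml]│ debug.log   ┃     
           ┃─────────────────────────────┃     
           ┃api:                         ┃     
           ┃# api configuration          ┃     
           ┃  interval: info             ┃     
           ┃  secret_key: utf-8          ┃     
           ┃  timeout: 30                ┃     
           ┃  max_connections: false     ┃     
           ┃  debug: 0.0.0.0             ┃     
           ┃                             ┃     
           ┃database:                    ┃     
           ┃# database configuration     ┃     
           ┃  interval: localhost        ┃     
           ┃                             ┃     


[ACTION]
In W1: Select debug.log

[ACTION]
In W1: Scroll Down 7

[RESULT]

           ┃ TabContainer                ┃     
           ┠─────────────────────────────┨     
           ┃ settings.yaml │[debug.log]  ┃     
           ┃─────────────────────────────┃     
           ┃2024-01-15 00:00:17.582 [INFO┃     
           ┃                             ┃     
           ┃                             ┃     
           ┃                             ┃     
           ┃                             ┃     
           ┃                             ┃     
           ┃                             ┃     
           ┃                             ┃     
           ┃                             ┃     
           ┃                             ┃     
           ┃                             ┃     
           ┃                             ┃     


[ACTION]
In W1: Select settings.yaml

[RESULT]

           ┃ TabContainer                ┃     
           ┠─────────────────────────────┨     
           ┃[settings.yaml]│ debug.log   ┃     
           ┃─────────────────────────────┃     
           ┃api:                         ┃     
           ┃# api configuration          ┃     
           ┃  interval: info             ┃     
           ┃  secret_key: utf-8          ┃     
           ┃  timeout: 30                ┃     
           ┃  max_connections: false     ┃     
           ┃  debug: 0.0.0.0             ┃     
           ┃                             ┃     
           ┃database:                    ┃     
           ┃# database configuration     ┃     
           ┃  interval: localhost        ┃     
           ┃                             ┃     


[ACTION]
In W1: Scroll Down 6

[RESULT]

           ┃ TabContainer                ┃     
           ┠─────────────────────────────┨     
           ┃[settings.yaml]│ debug.log   ┃     
           ┃─────────────────────────────┃     
           ┃  debug: 0.0.0.0             ┃     
           ┃                             ┃     
           ┃database:                    ┃     
           ┃# database configuration     ┃     
           ┃  interval: localhost        ┃     
           ┃                             ┃     
           ┃                             ┃     
           ┃                             ┃     
           ┃                             ┃     
           ┃                             ┃     
           ┃                             ┃     
           ┃                             ┃     


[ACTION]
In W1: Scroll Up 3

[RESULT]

           ┃ TabContainer                ┃     
           ┠─────────────────────────────┨     
           ┃[settings.yaml]│ debug.log   ┃     
           ┃─────────────────────────────┃     
           ┃  secret_key: utf-8          ┃     
           ┃  timeout: 30                ┃     
           ┃  max_connections: false     ┃     
           ┃  debug: 0.0.0.0             ┃     
           ┃                             ┃     
           ┃database:                    ┃     
           ┃# database configuration     ┃     
           ┃  interval: localhost        ┃     
           ┃                             ┃     
           ┃                             ┃     
           ┃                             ┃     
           ┃                             ┃     


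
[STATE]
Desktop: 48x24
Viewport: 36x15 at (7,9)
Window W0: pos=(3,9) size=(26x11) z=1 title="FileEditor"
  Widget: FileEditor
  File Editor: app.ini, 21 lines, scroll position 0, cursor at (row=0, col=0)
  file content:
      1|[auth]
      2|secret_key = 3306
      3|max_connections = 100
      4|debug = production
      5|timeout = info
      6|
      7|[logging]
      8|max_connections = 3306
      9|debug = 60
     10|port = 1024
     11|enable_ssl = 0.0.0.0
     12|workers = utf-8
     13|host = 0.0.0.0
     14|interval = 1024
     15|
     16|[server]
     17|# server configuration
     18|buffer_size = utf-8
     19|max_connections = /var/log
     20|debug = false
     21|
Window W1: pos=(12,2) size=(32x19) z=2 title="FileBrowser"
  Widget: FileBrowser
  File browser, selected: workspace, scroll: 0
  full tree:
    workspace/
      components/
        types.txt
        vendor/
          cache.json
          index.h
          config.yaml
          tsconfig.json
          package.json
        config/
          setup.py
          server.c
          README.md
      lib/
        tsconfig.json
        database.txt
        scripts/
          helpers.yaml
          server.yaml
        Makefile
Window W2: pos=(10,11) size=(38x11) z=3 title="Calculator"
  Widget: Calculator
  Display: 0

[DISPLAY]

━━━━━┃                              
leEdi┃                              
───┏━━━━━━━━━━━━━━━━━━━━━━━━━━━━━━━━
th]┃ Calculator                     
ret┠────────────────────────────────
_co┃                                
ug ┃┌───┬───┬───┬───┐               
eou┃│ 7 │ 8 │ 9 │ ÷ │               
   ┃├───┼───┼───┼───┤               
ggi┃│ 4 │ 5 │ 6 │ × │               
━━━┃├───┼───┼───┼───┤               
   ┃│ 1 │ 2 │ 3 │ - │               
   ┗━━━━━━━━━━━━━━━━━━━━━━━━━━━━━━━━
                                    
                                    


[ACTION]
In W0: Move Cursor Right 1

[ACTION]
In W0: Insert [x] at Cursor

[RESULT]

━━━━━┃                              
leEdi┃                              
───┏━━━━━━━━━━━━━━━━━━━━━━━━━━━━━━━━
uth┃ Calculator                     
ret┠────────────────────────────────
_co┃                                
ug ┃┌───┬───┬───┬───┐               
eou┃│ 7 │ 8 │ 9 │ ÷ │               
   ┃├───┼───┼───┼───┤               
ggi┃│ 4 │ 5 │ 6 │ × │               
━━━┃├───┼───┼───┼───┤               
   ┃│ 1 │ 2 │ 3 │ - │               
   ┗━━━━━━━━━━━━━━━━━━━━━━━━━━━━━━━━
                                    
                                    


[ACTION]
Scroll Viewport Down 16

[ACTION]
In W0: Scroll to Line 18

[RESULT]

━━━━━┃                              
leEdi┃                              
───┏━━━━━━━━━━━━━━━━━━━━━━━━━━━━━━━━
   ┃ Calculator                     
rve┠────────────────────────────────
erv┃                                
fer┃┌───┬───┬───┬───┐               
_co┃│ 7 │ 8 │ 9 │ ÷ │               
ug ┃├───┼───┼───┼───┤               
   ┃│ 4 │ 5 │ 6 │ × │               
━━━┃├───┼───┼───┼───┤               
   ┃│ 1 │ 2 │ 3 │ - │               
   ┗━━━━━━━━━━━━━━━━━━━━━━━━━━━━━━━━
                                    
                                    


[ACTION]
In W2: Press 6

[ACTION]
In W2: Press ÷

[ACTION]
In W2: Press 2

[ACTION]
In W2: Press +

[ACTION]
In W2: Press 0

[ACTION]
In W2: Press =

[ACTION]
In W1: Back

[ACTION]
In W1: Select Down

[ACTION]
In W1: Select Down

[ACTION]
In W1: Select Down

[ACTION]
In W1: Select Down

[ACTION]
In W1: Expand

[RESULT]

━━━━━┃      database.txt            
leEdi┃      [+] scripts/            
───┏━━━━━━━━━━━━━━━━━━━━━━━━━━━━━━━━
   ┃ Calculator                     
rve┠────────────────────────────────
erv┃                                
fer┃┌───┬───┬───┬───┐               
_co┃│ 7 │ 8 │ 9 │ ÷ │               
ug ┃├───┼───┼───┼───┤               
   ┃│ 4 │ 5 │ 6 │ × │               
━━━┃├───┼───┼───┼───┤               
   ┃│ 1 │ 2 │ 3 │ - │               
   ┗━━━━━━━━━━━━━━━━━━━━━━━━━━━━━━━━
                                    
                                    


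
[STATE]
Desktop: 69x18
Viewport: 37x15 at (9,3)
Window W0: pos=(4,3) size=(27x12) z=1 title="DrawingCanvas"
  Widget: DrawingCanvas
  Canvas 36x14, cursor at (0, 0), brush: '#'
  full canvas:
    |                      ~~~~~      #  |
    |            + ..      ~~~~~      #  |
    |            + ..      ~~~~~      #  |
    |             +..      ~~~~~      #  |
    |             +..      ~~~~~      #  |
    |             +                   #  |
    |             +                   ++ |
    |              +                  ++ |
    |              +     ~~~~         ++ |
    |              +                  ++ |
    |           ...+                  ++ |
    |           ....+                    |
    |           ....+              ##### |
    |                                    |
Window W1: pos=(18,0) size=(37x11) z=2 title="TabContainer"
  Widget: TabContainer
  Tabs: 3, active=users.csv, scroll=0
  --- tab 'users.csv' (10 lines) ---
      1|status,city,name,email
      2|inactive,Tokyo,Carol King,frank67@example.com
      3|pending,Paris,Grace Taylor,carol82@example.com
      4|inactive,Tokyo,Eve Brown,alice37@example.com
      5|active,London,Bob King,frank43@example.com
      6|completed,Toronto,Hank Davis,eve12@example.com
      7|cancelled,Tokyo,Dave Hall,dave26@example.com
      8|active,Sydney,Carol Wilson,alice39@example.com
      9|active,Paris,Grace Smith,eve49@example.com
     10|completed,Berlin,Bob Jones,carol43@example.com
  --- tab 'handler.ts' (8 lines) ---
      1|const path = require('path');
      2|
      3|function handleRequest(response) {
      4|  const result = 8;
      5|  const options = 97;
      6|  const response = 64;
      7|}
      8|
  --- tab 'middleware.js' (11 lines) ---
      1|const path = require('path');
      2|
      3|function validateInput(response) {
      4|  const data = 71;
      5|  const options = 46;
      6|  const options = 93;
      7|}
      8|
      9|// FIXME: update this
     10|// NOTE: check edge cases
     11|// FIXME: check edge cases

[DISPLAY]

━━━━━━━━━┃[users.csv]│ handler.ts │ m
wingCanva┃───────────────────────────
─────────┃status,city,name,email     
         ┃inactive,Tokyo,Carol King,f
        +┃pending,Paris,Grace Taylor,
        +┃inactive,Tokyo,Eve Brown,al
         ┃active,London,Bob King,fran
         ┗━━━━━━━━━━━━━━━━━━━━━━━━━━━
         +           ┃               
         +           ┃               
          +          ┃               
━━━━━━━━━━━━━━━━━━━━━┛               
                                     
                                     
                                     


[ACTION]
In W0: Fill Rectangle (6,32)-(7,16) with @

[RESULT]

━━━━━━━━━┃[users.csv]│ handler.ts │ m
wingCanva┃───────────────────────────
─────────┃status,city,name,email     
         ┃inactive,Tokyo,Carol King,f
        +┃pending,Paris,Grace Taylor,
        +┃inactive,Tokyo,Eve Brown,al
         ┃active,London,Bob King,fran
         ┗━━━━━━━━━━━━━━━━━━━━━━━━━━━
         +           ┃               
         +  @@@@@@@@@┃               
          + @@@@@@@@@┃               
━━━━━━━━━━━━━━━━━━━━━┛               
                                     
                                     
                                     


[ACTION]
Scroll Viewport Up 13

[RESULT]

         ┏━━━━━━━━━━━━━━━━━━━━━━━━━━━
         ┃ TabContainer              
         ┠───────────────────────────
━━━━━━━━━┃[users.csv]│ handler.ts │ m
wingCanva┃───────────────────────────
─────────┃status,city,name,email     
         ┃inactive,Tokyo,Carol King,f
        +┃pending,Paris,Grace Taylor,
        +┃inactive,Tokyo,Eve Brown,al
         ┃active,London,Bob King,fran
         ┗━━━━━━━━━━━━━━━━━━━━━━━━━━━
         +           ┃               
         +  @@@@@@@@@┃               
          + @@@@@@@@@┃               
━━━━━━━━━━━━━━━━━━━━━┛               


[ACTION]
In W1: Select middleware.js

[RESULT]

         ┏━━━━━━━━━━━━━━━━━━━━━━━━━━━
         ┃ TabContainer              
         ┠───────────────────────────
━━━━━━━━━┃ users.csv │ handler.ts │[m
wingCanva┃───────────────────────────
─────────┃const path = require('path'
         ┃                           
        +┃function validateInput(resp
        +┃  const data = 71;         
         ┃  const options = 46;      
         ┗━━━━━━━━━━━━━━━━━━━━━━━━━━━
         +           ┃               
         +  @@@@@@@@@┃               
          + @@@@@@@@@┃               
━━━━━━━━━━━━━━━━━━━━━┛               


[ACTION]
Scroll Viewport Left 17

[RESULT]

                  ┏━━━━━━━━━━━━━━━━━━
                  ┃ TabContainer     
                  ┠──────────────────
    ┏━━━━━━━━━━━━━┃ users.csv │ handl
    ┃ DrawingCanva┃──────────────────
    ┠─────────────┃const path = requi
    ┃+            ┃                  
    ┃            +┃function validateI
    ┃            +┃  const data = 71;
    ┃             ┃  const options = 
    ┃             ┗━━━━━━━━━━━━━━━━━━
    ┃             +           ┃      
    ┃             +  @@@@@@@@@┃      
    ┃              + @@@@@@@@@┃      
    ┗━━━━━━━━━━━━━━━━━━━━━━━━━┛      


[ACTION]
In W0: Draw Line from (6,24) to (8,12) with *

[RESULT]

                  ┏━━━━━━━━━━━━━━━━━━
                  ┃ TabContainer     
                  ┠──────────────────
    ┏━━━━━━━━━━━━━┃ users.csv │ handl
    ┃ DrawingCanva┃──────────────────
    ┠─────────────┃const path = requi
    ┃+            ┃                  
    ┃            +┃function validateI
    ┃            +┃  const data = 71;
    ┃             ┃  const options = 
    ┃             ┗━━━━━━━━━━━━━━━━━━
    ┃             +           ┃      
    ┃             +  @@@@@****┃      
    ┃              +******@@@@┃      
    ┗━━━━━━━━━━━━━━━━━━━━━━━━━┛      


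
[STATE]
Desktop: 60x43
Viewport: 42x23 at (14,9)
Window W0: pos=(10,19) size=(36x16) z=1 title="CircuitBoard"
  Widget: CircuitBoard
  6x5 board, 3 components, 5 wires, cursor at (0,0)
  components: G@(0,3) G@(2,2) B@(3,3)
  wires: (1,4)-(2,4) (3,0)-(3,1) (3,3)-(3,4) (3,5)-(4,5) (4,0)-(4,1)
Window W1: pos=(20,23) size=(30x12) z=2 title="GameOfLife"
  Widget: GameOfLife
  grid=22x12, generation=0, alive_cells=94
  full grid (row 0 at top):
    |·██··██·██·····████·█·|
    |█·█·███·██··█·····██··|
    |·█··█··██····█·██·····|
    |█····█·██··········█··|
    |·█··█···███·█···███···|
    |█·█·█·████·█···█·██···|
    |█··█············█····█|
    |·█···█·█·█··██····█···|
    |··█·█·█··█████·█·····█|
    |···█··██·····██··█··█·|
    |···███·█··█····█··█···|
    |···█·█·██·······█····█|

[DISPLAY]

                                          
                                          
                                          
                                          
                                          
                                          
                                          
                                          
                                          
                                          
━━━━━━━━━━━━━━━━━━━━━━━━━━━━━━━┓          
rcuitBoard                     ┃          
───────────────────────────────┨          
0 1 2 3 4 5                    ┃          
[.]   ┏━━━━━━━━━━━━━━━━━━━━━━━━━━━━┓      
      ┃ GameOfLife                 ┃      
      ┠────────────────────────────┨      
      ┃Gen: 0                      ┃      
      ┃·█··█··██····█·██·····      ┃      
      ┃█····█·██··········█··      ┃      
 · ─ ·┃·█··█···███·█···███···      ┃      
      ┃█·█·█·████·█···█·██···      ┃      
 · ─ ·┃█··█············█····█      ┃      


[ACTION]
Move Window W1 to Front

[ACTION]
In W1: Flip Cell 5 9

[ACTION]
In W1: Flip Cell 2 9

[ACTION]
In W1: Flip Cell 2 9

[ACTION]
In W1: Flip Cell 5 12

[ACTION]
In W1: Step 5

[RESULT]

                                          
                                          
                                          
                                          
                                          
                                          
                                          
                                          
                                          
                                          
━━━━━━━━━━━━━━━━━━━━━━━━━━━━━━━┓          
rcuitBoard                     ┃          
───────────────────────────────┨          
0 1 2 3 4 5                    ┃          
[.]   ┏━━━━━━━━━━━━━━━━━━━━━━━━━━━━┓      
      ┃ GameOfLife                 ┃      
      ┠────────────────────────────┨      
      ┃Gen: 5                      ┃      
      ┃·················██···      ┃      
      ┃·········██······██···      ┃      
 · ─ ·┃··········██··██·█····      ┃      
      ┃··········███··██·█···      ┃      
 · ─ ·┃·······█·█·█······█···      ┃      
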